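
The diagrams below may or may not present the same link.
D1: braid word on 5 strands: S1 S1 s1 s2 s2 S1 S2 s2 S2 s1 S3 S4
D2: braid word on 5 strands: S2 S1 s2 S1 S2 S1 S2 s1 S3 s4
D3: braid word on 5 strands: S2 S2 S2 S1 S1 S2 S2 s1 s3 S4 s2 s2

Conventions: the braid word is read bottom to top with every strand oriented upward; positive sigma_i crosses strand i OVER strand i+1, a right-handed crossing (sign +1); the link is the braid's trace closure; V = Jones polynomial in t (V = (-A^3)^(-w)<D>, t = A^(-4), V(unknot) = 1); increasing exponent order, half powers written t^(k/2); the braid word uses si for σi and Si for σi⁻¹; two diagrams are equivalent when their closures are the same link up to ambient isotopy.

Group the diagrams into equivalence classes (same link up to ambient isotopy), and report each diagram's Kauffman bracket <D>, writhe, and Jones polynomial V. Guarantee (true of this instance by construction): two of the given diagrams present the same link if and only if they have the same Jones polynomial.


equivalence classes: {D1} | {D2, D3}
D1 (bracket A^-6; 12 crossings at w = -2): V = 1
D2 (bracket A^-8 - A^-4 + 2 - A^4 + A^8 - A^12; 10 crossings at w = -4): V = -t^-6 + t^-5 - t^-4 + 2t^-3 - t^-2 + t^-1
V(D3) = -t^-6 + t^-5 - t^-4 + 2t^-3 - t^-2 + t^-1  [12 crossings, <D> = A^-8 - A^-4 + 2 - A^4 + A^8 - A^12, w = -4]
key observation: 2 classes among 3 diagrams; unequal V(t) rules out equality


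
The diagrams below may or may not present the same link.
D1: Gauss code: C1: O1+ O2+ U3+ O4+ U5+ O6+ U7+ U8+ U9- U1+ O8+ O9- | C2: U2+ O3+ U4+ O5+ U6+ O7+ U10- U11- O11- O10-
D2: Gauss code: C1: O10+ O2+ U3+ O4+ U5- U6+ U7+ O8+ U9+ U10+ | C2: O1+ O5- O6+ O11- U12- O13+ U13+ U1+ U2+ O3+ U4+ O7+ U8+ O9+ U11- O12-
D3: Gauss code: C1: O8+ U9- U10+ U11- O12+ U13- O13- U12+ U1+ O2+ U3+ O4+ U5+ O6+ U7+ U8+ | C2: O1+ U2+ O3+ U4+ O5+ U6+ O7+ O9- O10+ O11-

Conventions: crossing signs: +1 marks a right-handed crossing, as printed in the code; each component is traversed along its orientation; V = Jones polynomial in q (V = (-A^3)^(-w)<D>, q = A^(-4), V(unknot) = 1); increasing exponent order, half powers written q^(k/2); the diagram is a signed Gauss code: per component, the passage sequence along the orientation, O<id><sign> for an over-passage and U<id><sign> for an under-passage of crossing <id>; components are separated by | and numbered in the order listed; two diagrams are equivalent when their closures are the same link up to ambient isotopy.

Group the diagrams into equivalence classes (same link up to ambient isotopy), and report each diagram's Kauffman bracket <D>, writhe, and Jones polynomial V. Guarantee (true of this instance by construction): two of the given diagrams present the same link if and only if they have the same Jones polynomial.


grouping into links: {D1, D2, D3}
V(D1) = -q^(5/2) - q^(9/2) + q^(11/2) - q^(13/2) + q^(15/2) - q^(17/2)  (w +5, c 11, <D> = A^-19 - A^-15 + A^-11 - A^-7 + A^-3 + A^5)
D2 (bracket A^-13 - A^-9 + A^-5 - A^-1 + A^3 + A^11; 13 crossings at w = +7): V = -q^(5/2) - q^(9/2) + q^(11/2) - q^(13/2) + q^(15/2) - q^(17/2)
D3 (bracket A^-13 - A^-9 + A^-5 - A^-1 + A^3 + A^11; 13 crossings at w = +7): V = -q^(5/2) - q^(9/2) + q^(11/2) - q^(13/2) + q^(15/2) - q^(17/2)
why: all 3 diagrams share one V(q), hence one class


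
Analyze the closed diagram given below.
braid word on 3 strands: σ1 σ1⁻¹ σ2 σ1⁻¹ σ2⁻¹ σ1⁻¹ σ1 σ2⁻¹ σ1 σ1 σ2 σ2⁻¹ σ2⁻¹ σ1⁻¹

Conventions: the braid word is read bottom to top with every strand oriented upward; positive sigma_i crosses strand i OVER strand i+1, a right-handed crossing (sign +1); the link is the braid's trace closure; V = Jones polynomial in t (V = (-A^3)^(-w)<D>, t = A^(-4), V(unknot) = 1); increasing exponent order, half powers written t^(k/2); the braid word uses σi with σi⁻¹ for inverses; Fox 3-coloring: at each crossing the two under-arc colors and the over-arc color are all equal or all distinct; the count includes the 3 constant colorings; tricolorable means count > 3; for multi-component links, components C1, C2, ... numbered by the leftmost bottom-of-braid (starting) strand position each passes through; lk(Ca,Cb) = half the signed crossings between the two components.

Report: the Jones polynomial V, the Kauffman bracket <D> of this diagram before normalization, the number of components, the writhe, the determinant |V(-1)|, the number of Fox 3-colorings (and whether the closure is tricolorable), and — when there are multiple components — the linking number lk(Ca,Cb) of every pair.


Jones polynomial: V(t) = -t^-5 + t^-4 - t^-3 + 2t^-2 - t^-1 + 2 - t
<D> = -A^-10 + 2A^-6 - A^-2 + 2A^2 - A^6 + A^10 - A^14; writhe -2
components 1, writhe -2 (14 crossings)
3-colorings: 9 of 3^14, det 9 — tricolorable
note: det 9 = |V(-1)|; divisible by 3, so tricolorable


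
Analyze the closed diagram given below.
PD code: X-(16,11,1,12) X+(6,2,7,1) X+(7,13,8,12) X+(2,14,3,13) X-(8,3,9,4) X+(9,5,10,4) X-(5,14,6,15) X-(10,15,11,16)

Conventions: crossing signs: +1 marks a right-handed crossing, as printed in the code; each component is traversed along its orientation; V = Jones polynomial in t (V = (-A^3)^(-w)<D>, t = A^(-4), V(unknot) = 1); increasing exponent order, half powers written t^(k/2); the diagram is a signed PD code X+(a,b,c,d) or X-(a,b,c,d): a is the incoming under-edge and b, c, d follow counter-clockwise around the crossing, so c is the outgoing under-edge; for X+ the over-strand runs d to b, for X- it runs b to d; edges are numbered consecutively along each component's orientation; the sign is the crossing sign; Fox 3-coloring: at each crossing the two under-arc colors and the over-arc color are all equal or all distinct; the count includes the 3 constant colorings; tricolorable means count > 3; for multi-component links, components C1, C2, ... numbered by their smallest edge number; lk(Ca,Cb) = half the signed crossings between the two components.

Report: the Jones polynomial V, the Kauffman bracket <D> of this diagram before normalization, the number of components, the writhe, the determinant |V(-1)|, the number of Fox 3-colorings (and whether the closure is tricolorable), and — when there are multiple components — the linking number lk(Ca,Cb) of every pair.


V = 1
<D> = 1 (w = 0)
1 component over 8 crossings, w = 0
3 Fox colorings among 3^8, |V(-1)| = 1: not tricolorable
why: det 1 = |V(-1)|; not divisible by 3, so not tricolorable


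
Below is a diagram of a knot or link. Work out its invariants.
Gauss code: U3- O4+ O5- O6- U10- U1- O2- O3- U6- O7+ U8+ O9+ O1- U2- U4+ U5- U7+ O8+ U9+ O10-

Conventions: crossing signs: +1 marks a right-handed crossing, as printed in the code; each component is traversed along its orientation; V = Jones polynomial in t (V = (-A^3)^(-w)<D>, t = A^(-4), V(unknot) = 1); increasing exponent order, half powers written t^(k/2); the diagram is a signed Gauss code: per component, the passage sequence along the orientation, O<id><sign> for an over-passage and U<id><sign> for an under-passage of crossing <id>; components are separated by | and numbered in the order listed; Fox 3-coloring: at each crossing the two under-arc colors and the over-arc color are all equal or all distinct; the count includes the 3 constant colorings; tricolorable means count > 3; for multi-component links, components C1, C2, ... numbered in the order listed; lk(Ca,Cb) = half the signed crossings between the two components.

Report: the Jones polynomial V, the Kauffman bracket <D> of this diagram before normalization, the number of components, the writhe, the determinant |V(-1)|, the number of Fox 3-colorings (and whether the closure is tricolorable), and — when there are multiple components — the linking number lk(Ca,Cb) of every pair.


Jones polynomial: V(t) = -t^-5 + t^-4 - t^-3 + 2t^-2 - t^-1 + 2 - t
<D> = -A^-10 + 2A^-6 - A^-2 + 2A^2 - A^6 + A^10 - A^14; writhe -2
components 1, writhe -2 (10 crossings)
3-colorings: 9 of 3^10, det 9 — tricolorable
note: |V(-1)| = 9: so tricolorable, since 3 divides 9


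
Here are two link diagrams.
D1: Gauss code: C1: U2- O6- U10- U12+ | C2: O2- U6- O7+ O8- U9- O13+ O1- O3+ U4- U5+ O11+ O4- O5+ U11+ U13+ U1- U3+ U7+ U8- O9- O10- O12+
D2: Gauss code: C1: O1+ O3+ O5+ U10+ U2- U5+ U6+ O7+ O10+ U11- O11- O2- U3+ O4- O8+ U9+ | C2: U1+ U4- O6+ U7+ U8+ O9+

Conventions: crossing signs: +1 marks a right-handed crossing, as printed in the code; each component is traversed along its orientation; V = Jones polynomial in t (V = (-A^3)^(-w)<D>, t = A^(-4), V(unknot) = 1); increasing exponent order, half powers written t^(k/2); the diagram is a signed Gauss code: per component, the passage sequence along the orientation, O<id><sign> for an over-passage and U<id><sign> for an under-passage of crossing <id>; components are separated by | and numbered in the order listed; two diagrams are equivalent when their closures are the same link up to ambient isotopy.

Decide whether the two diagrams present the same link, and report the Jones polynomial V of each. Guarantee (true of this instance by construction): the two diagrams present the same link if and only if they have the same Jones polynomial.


equivalent: no
V(D1) = -t^(-5/2) - t^(-1/2)  (w -1, c 13, <D> = A^-1 + A^7)
V(D2) = -t^(3/2) + t^(5/2) - 3t^(7/2) + 2t^(9/2) - 2t^(11/2) + 2t^(13/2) - t^(15/2)  (w +5, c 11, <D> = A^-15 - 2A^-11 + 2A^-7 - 2A^-3 + 3A - A^5 + A^9)
why: V(t) takes 2 values over 2 diagrams, fixing the grouping


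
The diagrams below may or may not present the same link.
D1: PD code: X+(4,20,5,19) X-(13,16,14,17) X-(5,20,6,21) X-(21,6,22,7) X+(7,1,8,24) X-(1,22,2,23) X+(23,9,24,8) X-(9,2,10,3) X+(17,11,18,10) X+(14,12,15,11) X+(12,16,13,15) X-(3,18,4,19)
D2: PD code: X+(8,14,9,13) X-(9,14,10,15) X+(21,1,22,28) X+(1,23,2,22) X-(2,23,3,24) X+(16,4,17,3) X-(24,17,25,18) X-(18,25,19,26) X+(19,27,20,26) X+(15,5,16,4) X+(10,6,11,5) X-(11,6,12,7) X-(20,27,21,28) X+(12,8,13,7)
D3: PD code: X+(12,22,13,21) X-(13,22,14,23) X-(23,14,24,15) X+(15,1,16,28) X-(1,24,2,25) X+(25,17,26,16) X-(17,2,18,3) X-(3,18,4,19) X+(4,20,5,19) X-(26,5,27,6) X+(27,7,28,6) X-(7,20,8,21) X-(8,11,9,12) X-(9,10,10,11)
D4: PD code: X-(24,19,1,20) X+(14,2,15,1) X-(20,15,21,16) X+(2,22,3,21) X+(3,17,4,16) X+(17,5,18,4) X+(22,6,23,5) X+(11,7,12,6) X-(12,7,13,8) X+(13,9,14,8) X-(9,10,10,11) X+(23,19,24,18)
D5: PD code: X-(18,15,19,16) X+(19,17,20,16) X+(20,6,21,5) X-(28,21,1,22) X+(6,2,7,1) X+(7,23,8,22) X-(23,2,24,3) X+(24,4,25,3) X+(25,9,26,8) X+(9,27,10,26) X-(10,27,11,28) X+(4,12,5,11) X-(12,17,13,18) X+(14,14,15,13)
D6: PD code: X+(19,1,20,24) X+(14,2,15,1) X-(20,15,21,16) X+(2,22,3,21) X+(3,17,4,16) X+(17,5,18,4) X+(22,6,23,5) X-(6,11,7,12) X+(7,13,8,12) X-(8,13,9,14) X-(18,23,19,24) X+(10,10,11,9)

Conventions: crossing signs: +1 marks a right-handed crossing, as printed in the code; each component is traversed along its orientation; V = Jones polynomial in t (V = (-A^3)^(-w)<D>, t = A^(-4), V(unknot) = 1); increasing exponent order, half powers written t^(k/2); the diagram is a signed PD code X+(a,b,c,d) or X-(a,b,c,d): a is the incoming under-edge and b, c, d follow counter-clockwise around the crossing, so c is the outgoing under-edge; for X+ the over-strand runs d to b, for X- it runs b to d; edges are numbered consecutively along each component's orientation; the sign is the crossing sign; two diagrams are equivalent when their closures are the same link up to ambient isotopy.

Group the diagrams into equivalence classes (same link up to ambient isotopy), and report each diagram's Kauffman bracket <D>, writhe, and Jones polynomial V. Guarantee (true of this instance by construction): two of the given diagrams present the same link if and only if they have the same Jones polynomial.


classes: {D1, D3} | {D2} | {D4, D5, D6}
V(D1) = t^-5 - 2t^-4 + 2t^-3 - 2t^-2 + 2t^-1 - 1 + t  [12 crossings, <D> = A^-4 - 1 + 2A^4 - 2A^8 + 2A^12 - 2A^16 + A^20, w = 0]
D2 (bracket A^6; 14 crossings at w = +2): V = 1
V(D3) = t^-5 - 2t^-4 + 2t^-3 - 2t^-2 + 2t^-1 - 1 + t  [14 crossings, <D> = A^-16 - A^-12 + 2A^-8 - 2A^-4 + 2 - 2A^4 + A^8, w = -4]
D4 (bracket -A^-12 + A^-8 - A^-4 + 2 - A^4 + A^8; 12 crossings at w = +4): V = t - t^2 + 2t^3 - t^4 + t^5 - t^6
V(D5) = t - t^2 + 2t^3 - t^4 + t^5 - t^6  [14 crossings, <D> = -A^-12 + A^-8 - A^-4 + 2 - A^4 + A^8, w = +4]
V(D6) = t - t^2 + 2t^3 - t^4 + t^5 - t^6  (w +4, c 12, <D> = -A^-12 + A^-8 - A^-4 + 2 - A^4 + A^8)
insight: V(t) takes 3 values over 6 diagrams, fixing the grouping


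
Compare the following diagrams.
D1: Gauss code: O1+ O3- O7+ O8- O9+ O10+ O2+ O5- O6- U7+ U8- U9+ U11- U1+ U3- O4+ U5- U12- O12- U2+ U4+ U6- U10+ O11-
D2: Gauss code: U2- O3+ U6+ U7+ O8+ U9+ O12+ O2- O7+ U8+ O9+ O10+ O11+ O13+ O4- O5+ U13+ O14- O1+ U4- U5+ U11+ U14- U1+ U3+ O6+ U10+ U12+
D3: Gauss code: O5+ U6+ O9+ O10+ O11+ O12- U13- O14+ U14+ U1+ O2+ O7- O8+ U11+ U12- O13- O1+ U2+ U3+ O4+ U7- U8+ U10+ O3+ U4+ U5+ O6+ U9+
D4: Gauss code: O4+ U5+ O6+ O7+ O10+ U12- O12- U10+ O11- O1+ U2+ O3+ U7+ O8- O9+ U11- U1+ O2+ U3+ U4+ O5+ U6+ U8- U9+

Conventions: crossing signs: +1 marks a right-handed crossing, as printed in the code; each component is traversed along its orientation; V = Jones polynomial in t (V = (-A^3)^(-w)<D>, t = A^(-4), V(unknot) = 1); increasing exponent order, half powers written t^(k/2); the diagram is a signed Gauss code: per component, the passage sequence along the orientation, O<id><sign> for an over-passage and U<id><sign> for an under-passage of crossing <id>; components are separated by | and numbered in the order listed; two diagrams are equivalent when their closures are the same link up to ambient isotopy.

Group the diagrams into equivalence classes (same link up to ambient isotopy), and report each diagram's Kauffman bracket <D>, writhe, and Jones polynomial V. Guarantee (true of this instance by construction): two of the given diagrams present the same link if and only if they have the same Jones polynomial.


grouping into links: {D1} | {D2, D3, D4}
V(D1) = 1  (w 0, c 12, <D> = 1)
V(D2) = t^2 + 2t^4 - 2t^5 + t^6 - 2t^7 + t^8  (w +8, c 14, <D> = A^-8 - 2A^-4 + 1 - 2A^4 + 2A^8 + A^16)
V(D3) = t^2 + 2t^4 - 2t^5 + t^6 - 2t^7 + t^8  (w +8, c 14, <D> = A^-8 - 2A^-4 + 1 - 2A^4 + 2A^8 + A^16)
V(D4) = t^2 + 2t^4 - 2t^5 + t^6 - 2t^7 + t^8  [12 crossings, <D> = A^-14 - 2A^-10 + A^-6 - 2A^-2 + 2A^2 + A^10, w = +6]
why: V(t) takes 2 values over 4 diagrams, fixing the grouping


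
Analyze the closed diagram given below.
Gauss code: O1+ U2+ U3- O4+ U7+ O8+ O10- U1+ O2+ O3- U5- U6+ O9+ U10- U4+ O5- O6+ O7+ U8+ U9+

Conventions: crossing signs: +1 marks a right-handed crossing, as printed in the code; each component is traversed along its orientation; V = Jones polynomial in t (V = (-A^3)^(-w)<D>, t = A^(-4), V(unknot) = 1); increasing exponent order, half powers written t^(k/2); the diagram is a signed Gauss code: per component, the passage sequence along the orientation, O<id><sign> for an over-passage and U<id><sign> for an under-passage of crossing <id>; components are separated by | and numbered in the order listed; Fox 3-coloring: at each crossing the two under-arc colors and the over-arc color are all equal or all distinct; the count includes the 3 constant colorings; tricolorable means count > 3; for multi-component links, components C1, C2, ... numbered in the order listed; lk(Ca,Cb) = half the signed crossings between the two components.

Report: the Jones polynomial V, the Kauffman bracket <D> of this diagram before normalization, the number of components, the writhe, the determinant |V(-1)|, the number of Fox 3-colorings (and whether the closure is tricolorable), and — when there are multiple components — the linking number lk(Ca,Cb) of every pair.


V = t - t^2 + 2t^3 - t^4 + t^5 - t^6
<D> = -A^-12 + A^-8 - A^-4 + 2 - A^4 + A^8 (w = +4)
1 component over 10 crossings, w = +4
3 Fox colorings among 3^10, |V(-1)| = 7: not tricolorable
why: |V(-1)| = 7: so not tricolorable, since 3 does not divide 7


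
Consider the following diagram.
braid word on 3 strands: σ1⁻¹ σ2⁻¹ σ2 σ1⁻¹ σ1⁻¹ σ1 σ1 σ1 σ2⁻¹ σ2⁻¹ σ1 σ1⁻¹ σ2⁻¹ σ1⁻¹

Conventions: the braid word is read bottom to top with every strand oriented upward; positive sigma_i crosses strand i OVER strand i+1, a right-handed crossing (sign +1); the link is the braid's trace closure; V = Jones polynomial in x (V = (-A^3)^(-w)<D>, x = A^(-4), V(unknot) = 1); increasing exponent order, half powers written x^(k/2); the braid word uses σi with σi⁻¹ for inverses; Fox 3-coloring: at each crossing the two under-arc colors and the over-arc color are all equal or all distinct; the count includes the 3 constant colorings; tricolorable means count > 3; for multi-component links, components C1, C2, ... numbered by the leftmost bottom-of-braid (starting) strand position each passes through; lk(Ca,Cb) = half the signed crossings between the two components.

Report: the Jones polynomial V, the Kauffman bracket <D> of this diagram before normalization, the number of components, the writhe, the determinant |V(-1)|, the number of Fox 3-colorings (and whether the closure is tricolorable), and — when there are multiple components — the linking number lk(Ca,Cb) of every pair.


V(x) = -x^-4 + x^-3 + x^-1
bracket: A^-8 + 1 - A^4, w = -4
1 component, writhe -4, over 14 crossings
det 3, colorings 9 of 3^14 — tricolorable
observation: det 3 = |V(-1)|; divisible by 3, so tricolorable


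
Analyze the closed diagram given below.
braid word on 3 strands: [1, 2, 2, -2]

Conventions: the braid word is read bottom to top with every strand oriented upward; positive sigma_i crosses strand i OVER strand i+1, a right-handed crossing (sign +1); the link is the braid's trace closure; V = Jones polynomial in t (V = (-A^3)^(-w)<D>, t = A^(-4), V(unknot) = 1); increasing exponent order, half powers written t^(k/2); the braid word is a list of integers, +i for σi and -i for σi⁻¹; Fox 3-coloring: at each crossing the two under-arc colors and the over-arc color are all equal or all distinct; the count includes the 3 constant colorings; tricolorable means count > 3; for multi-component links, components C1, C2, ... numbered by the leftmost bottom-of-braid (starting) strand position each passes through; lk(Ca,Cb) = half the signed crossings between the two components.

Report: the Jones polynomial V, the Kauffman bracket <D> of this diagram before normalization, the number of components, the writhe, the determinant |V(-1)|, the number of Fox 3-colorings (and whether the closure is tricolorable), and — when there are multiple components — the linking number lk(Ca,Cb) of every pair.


Jones polynomial: V(t) = 1
<D> = A^6; writhe +2
components 1, writhe +2 (4 crossings)
3-colorings: 3 of 3^4, det 1 — not tricolorable
note: w = +2 shifts under R1 moves; the (-A^3)^(-2) factor cancels that in V


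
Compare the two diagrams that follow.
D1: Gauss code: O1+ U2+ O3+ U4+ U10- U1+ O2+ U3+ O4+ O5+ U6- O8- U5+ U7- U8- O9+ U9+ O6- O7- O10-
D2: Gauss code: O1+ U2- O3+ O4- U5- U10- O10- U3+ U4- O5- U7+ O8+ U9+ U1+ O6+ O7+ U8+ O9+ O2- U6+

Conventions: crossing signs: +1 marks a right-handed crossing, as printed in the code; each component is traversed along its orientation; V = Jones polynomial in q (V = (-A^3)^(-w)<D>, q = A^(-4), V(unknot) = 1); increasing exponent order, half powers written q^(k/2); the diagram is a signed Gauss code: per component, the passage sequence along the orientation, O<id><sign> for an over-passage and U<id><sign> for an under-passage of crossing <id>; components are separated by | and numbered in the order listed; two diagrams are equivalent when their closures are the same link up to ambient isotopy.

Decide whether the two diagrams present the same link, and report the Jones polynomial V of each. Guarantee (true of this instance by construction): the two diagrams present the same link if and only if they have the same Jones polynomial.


same link: no
V(D1) = q + q^3 - q^4  [10 crossings, <D> = -A^-10 + A^-6 + A^2, w = +2]
V(D2) = q - q^2 + 2q^3 - q^4 + q^5 - q^6  [10 crossings, <D> = -A^-18 + A^-14 - A^-10 + 2A^-6 - A^-2 + A^2, w = +2]
insight: 2 values of V(q) split the 2 diagrams


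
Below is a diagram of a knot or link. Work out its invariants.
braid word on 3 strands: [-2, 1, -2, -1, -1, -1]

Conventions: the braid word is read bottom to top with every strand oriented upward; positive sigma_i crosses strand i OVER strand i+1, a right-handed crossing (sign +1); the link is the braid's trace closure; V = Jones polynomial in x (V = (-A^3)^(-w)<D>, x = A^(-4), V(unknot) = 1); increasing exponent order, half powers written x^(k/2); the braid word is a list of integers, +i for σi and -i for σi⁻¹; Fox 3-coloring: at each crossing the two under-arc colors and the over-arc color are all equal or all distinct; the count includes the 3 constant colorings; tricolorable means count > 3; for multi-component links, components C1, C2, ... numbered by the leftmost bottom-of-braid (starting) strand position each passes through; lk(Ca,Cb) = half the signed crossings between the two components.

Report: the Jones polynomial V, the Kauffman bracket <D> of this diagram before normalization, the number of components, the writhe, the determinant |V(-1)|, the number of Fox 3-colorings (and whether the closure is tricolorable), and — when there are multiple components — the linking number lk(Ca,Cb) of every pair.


V = -x^-6 + x^-5 - x^-4 + 2x^-3 - x^-2 + x^-1
<D> = A^-8 - A^-4 + 2 - A^4 + A^8 - A^12 (w = -4)
1 component over 6 crossings, w = -4
3 Fox colorings among 3^6, |V(-1)| = 7: not tricolorable
why: det 7 = |V(-1)|; not divisible by 3, so not tricolorable


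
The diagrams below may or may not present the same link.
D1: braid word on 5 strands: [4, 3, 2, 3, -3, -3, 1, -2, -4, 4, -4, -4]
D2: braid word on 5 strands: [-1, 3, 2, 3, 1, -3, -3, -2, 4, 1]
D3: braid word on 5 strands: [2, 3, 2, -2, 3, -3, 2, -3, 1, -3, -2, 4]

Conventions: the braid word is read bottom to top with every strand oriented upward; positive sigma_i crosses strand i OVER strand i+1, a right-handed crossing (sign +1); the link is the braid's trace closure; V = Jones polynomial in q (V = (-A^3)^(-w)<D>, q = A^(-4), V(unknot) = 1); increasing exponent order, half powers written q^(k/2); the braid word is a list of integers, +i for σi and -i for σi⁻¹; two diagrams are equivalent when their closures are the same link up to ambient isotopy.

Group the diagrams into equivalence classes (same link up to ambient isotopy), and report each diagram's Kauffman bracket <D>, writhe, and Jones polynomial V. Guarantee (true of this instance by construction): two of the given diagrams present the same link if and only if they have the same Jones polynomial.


equivalence classes: {D1, D2, D3}
D1 (bracket 1; 12 crossings at w = 0): V = 1
D2 (bracket A^6; 10 crossings at w = +2): V = 1
D3 (bracket A^6; 12 crossings at w = +2): V = 1
key observation: all 3 diagrams share one V(q), hence one class


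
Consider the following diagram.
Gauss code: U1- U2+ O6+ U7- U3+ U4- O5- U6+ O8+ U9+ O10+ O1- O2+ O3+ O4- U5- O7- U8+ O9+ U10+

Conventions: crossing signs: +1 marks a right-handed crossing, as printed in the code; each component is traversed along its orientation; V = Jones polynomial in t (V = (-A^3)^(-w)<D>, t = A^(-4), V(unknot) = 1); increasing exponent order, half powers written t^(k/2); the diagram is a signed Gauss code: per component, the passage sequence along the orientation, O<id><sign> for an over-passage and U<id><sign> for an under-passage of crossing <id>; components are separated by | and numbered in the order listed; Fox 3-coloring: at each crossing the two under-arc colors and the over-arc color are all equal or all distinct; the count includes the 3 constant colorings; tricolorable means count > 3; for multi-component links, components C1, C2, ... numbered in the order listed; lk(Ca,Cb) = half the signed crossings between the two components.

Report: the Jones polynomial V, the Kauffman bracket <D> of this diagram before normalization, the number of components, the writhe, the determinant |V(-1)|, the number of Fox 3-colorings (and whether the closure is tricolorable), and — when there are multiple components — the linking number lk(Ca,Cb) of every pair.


Jones polynomial: V(t) = t^-1 - 1 + 2t - 2t^2 + 2t^3 - 2t^4 + t^5
<D> = A^-14 - 2A^-10 + 2A^-6 - 2A^-2 + 2A^2 - A^6 + A^10; writhe +2
components 1, writhe +2 (10 crossings)
3-colorings: 3 of 3^10, det 11 — not tricolorable
note: |V(-1)| = 11: so not tricolorable, since 3 does not divide 11


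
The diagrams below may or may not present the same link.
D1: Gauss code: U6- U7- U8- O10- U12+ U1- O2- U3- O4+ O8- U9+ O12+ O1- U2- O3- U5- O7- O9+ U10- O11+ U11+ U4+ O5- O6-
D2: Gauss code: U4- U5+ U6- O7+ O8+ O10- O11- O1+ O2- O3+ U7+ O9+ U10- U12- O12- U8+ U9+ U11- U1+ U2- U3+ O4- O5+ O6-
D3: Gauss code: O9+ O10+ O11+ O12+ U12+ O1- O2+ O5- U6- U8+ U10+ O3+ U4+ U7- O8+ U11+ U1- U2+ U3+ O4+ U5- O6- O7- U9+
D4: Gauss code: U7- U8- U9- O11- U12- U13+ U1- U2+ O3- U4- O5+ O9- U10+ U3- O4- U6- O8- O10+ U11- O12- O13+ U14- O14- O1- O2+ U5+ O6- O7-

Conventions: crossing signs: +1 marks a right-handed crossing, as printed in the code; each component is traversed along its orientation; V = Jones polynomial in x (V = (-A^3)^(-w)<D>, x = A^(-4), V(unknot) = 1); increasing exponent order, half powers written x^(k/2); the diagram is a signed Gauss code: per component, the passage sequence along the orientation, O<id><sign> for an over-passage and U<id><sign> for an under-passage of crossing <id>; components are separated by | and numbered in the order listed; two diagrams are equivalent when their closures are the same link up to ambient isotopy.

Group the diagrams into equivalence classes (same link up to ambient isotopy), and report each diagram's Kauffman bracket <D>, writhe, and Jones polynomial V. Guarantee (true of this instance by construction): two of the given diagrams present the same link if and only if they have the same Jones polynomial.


grouping into links: {D1, D4} | {D2} | {D3}
V(D1) = x^-7 - 2x^-6 + 2x^-5 - 3x^-4 + 3x^-3 - 2x^-2 + 2x^-1  (w -4, c 12, <D> = 2A^-8 - 2A^-4 + 3 - 3A^4 + 2A^8 - 2A^12 + A^16)
V(D2) = 1  [12 crossings, <D> = 1, w = 0]
V(D3) = x + x^3 - x^4  [12 crossings, <D> = -A^-4 + 1 + A^8, w = +4]
V(D4) = x^-7 - 2x^-6 + 2x^-5 - 3x^-4 + 3x^-3 - 2x^-2 + 2x^-1  (w -6, c 14, <D> = 2A^-14 - 2A^-10 + 3A^-6 - 3A^-2 + 2A^2 - 2A^6 + A^10)
why: comparing 4 Jones polynomials yields 3 groups


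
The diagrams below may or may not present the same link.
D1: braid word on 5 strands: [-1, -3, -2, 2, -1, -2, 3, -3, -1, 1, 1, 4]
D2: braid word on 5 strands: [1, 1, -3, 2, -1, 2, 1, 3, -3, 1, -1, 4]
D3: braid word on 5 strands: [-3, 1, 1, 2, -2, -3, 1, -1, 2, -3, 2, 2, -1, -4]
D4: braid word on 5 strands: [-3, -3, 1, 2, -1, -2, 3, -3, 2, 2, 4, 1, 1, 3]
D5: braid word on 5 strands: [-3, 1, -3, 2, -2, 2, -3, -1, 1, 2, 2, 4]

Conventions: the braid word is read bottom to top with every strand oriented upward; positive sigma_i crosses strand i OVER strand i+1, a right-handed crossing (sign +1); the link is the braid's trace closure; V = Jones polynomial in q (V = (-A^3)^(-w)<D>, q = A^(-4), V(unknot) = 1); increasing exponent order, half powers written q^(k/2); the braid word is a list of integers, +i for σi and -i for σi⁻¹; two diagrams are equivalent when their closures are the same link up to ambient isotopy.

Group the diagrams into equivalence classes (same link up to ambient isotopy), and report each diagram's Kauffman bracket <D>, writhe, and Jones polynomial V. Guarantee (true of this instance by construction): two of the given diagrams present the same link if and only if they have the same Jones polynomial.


equivalence classes: {D1} | {D2, D4} | {D3, D5}
D1 (bracket A^-6; 12 crossings at w = -2): V = 1
D2 (bracket -A^-12 + A^-8 - A^-4 + 2 - A^4 + A^8; 12 crossings at w = +4): V = q - q^2 + 2q^3 - q^4 + q^5 - q^6
V(D3) = -q^-3 + 2q^-2 - 2q^-1 + 3 - 2q + 2q^2 - q^3  [14 crossings, <D> = -A^-12 + 2A^-8 - 2A^-4 + 3 - 2A^4 + 2A^8 - A^12, w = 0]
V(D4) = q - q^2 + 2q^3 - q^4 + q^5 - q^6  (w +4, c 14, <D> = -A^-12 + A^-8 - A^-4 + 2 - A^4 + A^8)
V(D5) = -q^-3 + 2q^-2 - 2q^-1 + 3 - 2q + 2q^2 - q^3  (w +2, c 12, <D> = -A^-6 + 2A^-2 - 2A^2 + 3A^6 - 2A^10 + 2A^14 - A^18)
key observation: 3 classes among 5 diagrams; unequal V(q) rules out equality


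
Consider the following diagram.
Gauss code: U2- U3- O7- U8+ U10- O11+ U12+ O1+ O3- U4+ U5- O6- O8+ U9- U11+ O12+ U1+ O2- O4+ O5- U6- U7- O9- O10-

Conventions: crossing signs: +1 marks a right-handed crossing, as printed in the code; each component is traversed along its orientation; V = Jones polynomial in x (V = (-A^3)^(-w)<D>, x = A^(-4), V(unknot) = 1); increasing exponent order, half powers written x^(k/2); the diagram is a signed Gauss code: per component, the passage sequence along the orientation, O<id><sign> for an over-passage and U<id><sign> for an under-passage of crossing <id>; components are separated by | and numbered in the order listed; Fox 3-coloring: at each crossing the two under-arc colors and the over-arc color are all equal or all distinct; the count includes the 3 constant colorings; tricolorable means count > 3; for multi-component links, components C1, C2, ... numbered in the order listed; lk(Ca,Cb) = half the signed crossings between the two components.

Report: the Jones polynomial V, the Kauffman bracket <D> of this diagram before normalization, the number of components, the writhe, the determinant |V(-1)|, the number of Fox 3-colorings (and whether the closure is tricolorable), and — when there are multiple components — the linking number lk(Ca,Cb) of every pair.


V(x) = -x^-5 + x^-4 - x^-3 + 2x^-2 - x^-1 + 2 - x
bracket: -A^-10 + 2A^-6 - A^-2 + 2A^2 - A^6 + A^10 - A^14, w = -2
1 component, writhe -2, over 12 crossings
det 9, colorings 9 of 3^12 — tricolorable
observation: |V(-1)| = 9: so tricolorable, since 3 divides 9


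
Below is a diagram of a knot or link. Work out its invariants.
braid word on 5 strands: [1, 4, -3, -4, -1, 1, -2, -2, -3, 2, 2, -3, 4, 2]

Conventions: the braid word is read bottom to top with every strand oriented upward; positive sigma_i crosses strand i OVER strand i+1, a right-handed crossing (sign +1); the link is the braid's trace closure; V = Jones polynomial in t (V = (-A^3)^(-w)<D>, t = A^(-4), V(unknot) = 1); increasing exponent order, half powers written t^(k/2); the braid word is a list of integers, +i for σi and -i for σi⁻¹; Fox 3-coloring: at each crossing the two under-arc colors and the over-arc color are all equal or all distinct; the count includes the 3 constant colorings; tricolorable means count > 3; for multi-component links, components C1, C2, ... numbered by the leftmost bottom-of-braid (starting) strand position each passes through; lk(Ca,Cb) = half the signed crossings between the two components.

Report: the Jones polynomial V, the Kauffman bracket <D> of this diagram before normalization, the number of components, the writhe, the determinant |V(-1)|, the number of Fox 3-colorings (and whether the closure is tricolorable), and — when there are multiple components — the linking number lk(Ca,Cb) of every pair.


Jones polynomial: V(t) = -t^-3 + t^-2 - t^-1 + 3 - t + t^2 - t^3
<D> = -A^-12 + A^-8 - A^-4 + 3 - A^4 + A^8 - A^12; writhe 0
components 1, writhe 0 (14 crossings)
3-colorings: 27 of 3^14, det 9 — tricolorable
note: V spans 6 powers of t: at least 6 crossings in any diagram


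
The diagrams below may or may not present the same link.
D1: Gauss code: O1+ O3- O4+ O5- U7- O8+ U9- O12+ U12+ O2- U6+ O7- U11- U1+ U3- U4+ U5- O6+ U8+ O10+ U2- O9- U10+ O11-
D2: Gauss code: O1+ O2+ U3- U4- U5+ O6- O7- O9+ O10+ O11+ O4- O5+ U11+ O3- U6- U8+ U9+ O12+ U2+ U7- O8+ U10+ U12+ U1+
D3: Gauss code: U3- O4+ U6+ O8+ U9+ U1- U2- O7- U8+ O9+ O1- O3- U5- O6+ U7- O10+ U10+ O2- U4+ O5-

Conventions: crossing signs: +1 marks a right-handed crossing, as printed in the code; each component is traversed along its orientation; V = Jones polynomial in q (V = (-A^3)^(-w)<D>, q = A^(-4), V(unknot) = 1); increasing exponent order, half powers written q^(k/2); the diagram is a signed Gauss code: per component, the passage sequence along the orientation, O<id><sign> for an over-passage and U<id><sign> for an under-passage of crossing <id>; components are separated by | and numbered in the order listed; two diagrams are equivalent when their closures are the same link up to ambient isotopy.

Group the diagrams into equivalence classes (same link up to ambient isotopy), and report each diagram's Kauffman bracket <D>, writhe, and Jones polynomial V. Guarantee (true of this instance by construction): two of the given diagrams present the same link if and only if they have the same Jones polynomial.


classes: {D1, D3} | {D2}
V(D1) = q^-4 - 2q^-3 + 3q^-2 - 4q^-1 + 4 - 3q + 3q^2 - q^3  [12 crossings, <D> = -A^-12 + 3A^-8 - 3A^-4 + 4 - 4A^4 + 3A^8 - 2A^12 + A^16, w = 0]
V(D2) = q + q^3 - q^4  (w +4, c 12, <D> = -A^-4 + 1 + A^8)
V(D3) = q^-4 - 2q^-3 + 3q^-2 - 4q^-1 + 4 - 3q + 3q^2 - q^3  (w 0, c 10, <D> = -A^-12 + 3A^-8 - 3A^-4 + 4 - 4A^4 + 3A^8 - 2A^12 + A^16)
insight: 2 classes among 3 diagrams; unequal V(q) rules out equality


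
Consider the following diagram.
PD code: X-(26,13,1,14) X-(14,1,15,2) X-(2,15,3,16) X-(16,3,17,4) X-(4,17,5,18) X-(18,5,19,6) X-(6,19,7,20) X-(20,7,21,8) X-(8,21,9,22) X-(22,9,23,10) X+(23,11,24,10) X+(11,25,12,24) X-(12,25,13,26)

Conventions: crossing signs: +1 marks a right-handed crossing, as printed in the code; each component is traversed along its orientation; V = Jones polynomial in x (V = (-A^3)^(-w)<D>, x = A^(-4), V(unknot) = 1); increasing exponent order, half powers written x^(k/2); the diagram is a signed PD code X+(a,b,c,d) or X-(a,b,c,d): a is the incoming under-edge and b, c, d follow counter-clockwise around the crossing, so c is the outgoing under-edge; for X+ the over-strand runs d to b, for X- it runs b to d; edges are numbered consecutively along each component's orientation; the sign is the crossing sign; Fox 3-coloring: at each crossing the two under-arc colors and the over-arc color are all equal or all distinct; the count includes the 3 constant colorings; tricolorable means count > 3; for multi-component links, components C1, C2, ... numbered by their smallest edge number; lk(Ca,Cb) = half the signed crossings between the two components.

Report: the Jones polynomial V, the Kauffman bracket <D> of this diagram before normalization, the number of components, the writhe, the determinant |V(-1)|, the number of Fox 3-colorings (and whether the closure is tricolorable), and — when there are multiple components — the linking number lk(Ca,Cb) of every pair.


Jones polynomial: V(x) = -x^-13 + x^-12 - x^-11 + x^-10 - x^-9 + x^-8 - x^-7 + x^-6 + x^-4
<D> = -A^-11 - A^-3 + A - A^5 + A^9 - A^13 + A^17 - A^21 + A^25; writhe -9
components 1, writhe -9 (13 crossings)
3-colorings: 9 of 3^13, det 9 — tricolorable
note: the span of V is 9, forcing >= 9 crossings in any diagram


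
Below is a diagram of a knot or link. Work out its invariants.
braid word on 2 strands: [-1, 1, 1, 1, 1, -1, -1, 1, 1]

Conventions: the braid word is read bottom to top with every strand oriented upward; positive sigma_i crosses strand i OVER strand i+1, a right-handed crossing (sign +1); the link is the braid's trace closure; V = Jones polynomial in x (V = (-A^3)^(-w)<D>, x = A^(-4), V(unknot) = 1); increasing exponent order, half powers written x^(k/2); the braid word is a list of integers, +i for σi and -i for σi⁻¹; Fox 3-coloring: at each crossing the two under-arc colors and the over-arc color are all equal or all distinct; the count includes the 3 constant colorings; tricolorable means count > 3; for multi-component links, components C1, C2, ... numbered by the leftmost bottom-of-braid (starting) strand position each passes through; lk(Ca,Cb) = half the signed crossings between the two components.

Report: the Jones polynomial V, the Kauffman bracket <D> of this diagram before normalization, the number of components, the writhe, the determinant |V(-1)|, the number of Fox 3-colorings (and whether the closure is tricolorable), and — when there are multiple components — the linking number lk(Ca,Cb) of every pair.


V(x) = x + x^3 - x^4
bracket: A^-7 - A^-3 - A^5, w = +3
1 component, writhe +3, over 9 crossings
det 3, colorings 9 of 3^9 — tricolorable
observation: inverse pairs cancel, leaving σ1 σ1 σ1


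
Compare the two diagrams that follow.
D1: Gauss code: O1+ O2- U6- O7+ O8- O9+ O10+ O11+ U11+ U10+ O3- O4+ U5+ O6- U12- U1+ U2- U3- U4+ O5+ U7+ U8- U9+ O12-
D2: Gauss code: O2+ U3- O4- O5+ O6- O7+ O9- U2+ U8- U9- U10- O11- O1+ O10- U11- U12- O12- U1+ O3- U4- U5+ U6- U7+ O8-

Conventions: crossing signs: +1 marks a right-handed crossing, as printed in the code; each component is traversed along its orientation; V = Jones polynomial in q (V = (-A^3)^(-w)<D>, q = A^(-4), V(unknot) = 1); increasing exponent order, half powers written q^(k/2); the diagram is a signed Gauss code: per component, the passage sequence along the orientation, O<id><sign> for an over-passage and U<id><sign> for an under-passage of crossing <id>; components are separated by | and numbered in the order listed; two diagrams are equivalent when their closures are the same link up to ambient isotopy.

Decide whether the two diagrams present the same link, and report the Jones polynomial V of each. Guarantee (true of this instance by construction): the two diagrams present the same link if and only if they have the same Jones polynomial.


equivalent: no
V(D1) = q^-2 - q^-1 + 1 - q + q^2  (w +2, c 12, <D> = A^-2 - A^2 + A^6 - A^10 + A^14)
D2 (bracket A^-12; 12 crossings at w = -4): V = 1
why: 2 values of V(q) split the 2 diagrams


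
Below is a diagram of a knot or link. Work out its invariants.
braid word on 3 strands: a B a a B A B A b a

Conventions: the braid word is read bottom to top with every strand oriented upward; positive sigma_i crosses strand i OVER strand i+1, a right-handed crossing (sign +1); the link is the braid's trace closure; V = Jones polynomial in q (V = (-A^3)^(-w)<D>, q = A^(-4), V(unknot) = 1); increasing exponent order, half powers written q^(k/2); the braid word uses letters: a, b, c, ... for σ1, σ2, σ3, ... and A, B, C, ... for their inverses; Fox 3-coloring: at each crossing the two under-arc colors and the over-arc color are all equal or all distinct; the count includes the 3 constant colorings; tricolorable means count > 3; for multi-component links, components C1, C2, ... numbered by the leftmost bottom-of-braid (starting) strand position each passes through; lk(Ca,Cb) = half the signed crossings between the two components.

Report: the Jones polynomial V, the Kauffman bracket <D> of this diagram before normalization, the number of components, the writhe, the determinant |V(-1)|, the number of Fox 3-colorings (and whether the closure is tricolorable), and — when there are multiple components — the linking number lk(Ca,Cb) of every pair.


V(q) = -q^-3 + 2q^-2 - 2q^-1 + 3 - 2q + 2q^2 - q^3
bracket: -A^-12 + 2A^-8 - 2A^-4 + 3 - 2A^4 + 2A^8 - A^12, w = 0
1 component, writhe 0, over 10 crossings
det 13, colorings 3 of 3^10 — not tricolorable
observation: palindromic: swapping q for 1/q fixes V


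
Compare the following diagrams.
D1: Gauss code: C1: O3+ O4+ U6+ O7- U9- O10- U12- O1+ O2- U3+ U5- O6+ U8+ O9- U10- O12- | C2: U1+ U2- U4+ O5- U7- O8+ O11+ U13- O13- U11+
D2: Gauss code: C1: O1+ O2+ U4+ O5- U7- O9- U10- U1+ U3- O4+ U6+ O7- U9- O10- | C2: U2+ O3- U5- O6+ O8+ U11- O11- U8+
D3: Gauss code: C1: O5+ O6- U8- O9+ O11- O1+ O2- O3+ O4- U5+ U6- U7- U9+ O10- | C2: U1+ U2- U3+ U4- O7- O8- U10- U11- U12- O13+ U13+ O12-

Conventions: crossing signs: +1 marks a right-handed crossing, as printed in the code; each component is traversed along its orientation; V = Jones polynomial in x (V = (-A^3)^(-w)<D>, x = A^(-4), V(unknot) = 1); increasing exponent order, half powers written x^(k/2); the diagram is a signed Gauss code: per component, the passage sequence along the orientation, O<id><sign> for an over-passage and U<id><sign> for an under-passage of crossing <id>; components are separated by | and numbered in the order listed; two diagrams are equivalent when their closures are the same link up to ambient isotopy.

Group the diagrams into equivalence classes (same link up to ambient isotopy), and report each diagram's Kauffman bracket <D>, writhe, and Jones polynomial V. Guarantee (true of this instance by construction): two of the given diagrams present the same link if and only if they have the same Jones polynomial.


equivalence classes: {D1, D2} | {D3}
D1 (bracket -A^-13 + 3A^-9 - 3A^-5 + 5A^-1 - 4A^3 + 4A^7 - 3A^11 + A^15; 13 crossings at w = -1): V = -x^(-9/2) + 3x^(-7/2) - 4x^(-5/2) + 4x^(-3/2) - 5x^(-1/2) + 3x^(1/2) - 3x^(3/2) + x^(5/2)
V(D2) = -x^(-9/2) + 3x^(-7/2) - 4x^(-5/2) + 4x^(-3/2) - 5x^(-1/2) + 3x^(1/2) - 3x^(3/2) + x^(5/2)  [11 crossings, <D> = -A^-13 + 3A^-9 - 3A^-5 + 5A^-1 - 4A^3 + 4A^7 - 3A^11 + A^15, w = -1]
D3 (bracket A^-7 - A^-3 + A + A^9; 13 crossings at w = -3): V = -x^(-9/2) - x^(-5/2) + x^(-3/2) - x^(-1/2)
key observation: 2 values of V(x) split the 3 diagrams
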